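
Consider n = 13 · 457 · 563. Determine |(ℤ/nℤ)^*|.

φ(13) = 13 − 1 = 12.
φ(457) = 457 − 1 = 456.
φ(563) = 563 − 1 = 562.
φ(3344783) = 12 × 456 × 562 = 3075264.

3075264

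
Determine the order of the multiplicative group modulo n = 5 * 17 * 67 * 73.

φ(5) = 5 − 1 = 4.
φ(17) = 17 − 1 = 16.
φ(67) = 67 − 1 = 66.
φ(73) = 73 − 1 = 72.
Multiply: 4 · 16 · 66 · 72 = 304128.

304128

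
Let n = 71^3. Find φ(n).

352870

φ(357911) = 357911 · (1 − 1/71)
       = 357911 · 70/71 = 352870.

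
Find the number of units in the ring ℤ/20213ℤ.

Factor 20213: 20213 = 17 · 29 · 41.
φ(20213) = 20213 · (1 − 1/17) · (1 − 1/29) · (1 − 1/41)
       = 20213 · 17920/20213 = 17920.

17920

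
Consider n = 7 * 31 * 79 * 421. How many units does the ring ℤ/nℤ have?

φ(7217203) = 7217203 · (1 − 1/7) · (1 − 1/31) · (1 − 1/79) · (1 − 1/421)
       = 7217203 · 5896800/7217203 = 5896800.

5896800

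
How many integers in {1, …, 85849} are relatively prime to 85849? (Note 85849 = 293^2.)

85556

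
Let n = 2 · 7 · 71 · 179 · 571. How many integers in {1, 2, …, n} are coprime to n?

42613200

φ(2) = 2 − 1 = 1.
φ(7) = 7 − 1 = 6.
φ(71) = 71 − 1 = 70.
φ(179) = 179 − 1 = 178.
φ(571) = 571 − 1 = 570.
Multiply: 1 · 6 · 70 · 178 · 570 = 42613200.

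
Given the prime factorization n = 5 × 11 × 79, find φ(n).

φ(5) = 5 − 1 = 4.
φ(11) = 11 − 1 = 10.
φ(79) = 79 − 1 = 78.
Since φ is multiplicative, φ(4345) = 4 · 10 · 78 = 3120.

3120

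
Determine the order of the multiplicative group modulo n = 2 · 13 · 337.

4032

φ(8762) = 8762 · (1 − 1/2) · (1 − 1/13) · (1 − 1/337)
       = 8762 · 4032/8762 = 4032.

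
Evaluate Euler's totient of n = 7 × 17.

φ(7) = 7 − 1 = 6.
φ(17) = 17 − 1 = 16.
Since φ is multiplicative, φ(119) = 6 · 16 = 96.

96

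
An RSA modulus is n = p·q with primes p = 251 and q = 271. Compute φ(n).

φ(251) = 251 − 1 = 250.
φ(271) = 271 − 1 = 270.
φ(68021) = 250 × 270 = 67500.

67500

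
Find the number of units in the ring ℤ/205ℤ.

160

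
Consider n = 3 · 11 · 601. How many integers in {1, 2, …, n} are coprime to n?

φ(3) = 3 − 1 = 2.
φ(11) = 11 − 1 = 10.
φ(601) = 601 − 1 = 600.
Since φ is multiplicative, φ(19833) = 2 · 10 · 600 = 12000.

12000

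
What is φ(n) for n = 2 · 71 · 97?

φ(2) = 2 − 1 = 1.
φ(71) = 71 − 1 = 70.
φ(97) = 97 − 1 = 96.
φ(13774) = 1 × 70 × 96 = 6720.

6720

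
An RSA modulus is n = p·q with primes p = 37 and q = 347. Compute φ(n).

φ(pq) = (p−1)(q−1) = 36 · 346 = 12456.

12456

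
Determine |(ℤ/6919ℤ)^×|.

6919 = 11 · 17 · 37.
φ(6919) = 6919 · (1 − 1/11) · (1 − 1/17) · (1 − 1/37)
       = 6919 · 5760/6919 = 5760.

5760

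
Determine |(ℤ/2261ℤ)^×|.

First factor: 2261 = 7 × 17 × 19.
φ(7) = 7 − 1 = 6.
φ(17) = 17 − 1 = 16.
φ(19) = 19 − 1 = 18.
Multiply: 6 · 16 · 18 = 1728.

1728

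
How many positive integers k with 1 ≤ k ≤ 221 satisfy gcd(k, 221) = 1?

192

221 = 13 × 17.
φ(13) = 13 − 1 = 12.
φ(17) = 17 − 1 = 16.
Multiply: 12 · 16 = 192.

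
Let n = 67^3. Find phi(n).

296274

φ(300763) = 300763 · (1 − 1/67)
       = 300763 · 66/67 = 296274.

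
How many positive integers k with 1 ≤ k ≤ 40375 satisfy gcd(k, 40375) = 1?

40375 = 5^3 · 17 · 19.
φ(40375) = 40375 · (1 − 1/5) · (1 − 1/17) · (1 − 1/19)
       = 40375 · 1152/1615 = 28800.

28800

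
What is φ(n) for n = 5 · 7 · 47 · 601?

662400

φ(5) = 5 − 1 = 4.
φ(7) = 7 − 1 = 6.
φ(47) = 47 − 1 = 46.
φ(601) = 601 − 1 = 600.
Since φ is multiplicative, φ(988645) = 4 · 6 · 46 · 600 = 662400.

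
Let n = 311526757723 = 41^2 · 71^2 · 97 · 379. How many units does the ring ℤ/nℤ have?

295776230400

φ(41^2) = 41^1·(41−1) = 41·40 = 1640.
φ(71^2) = 71^1·(71−1) = 71·70 = 4970.
φ(97) = 97 − 1 = 96.
φ(379) = 379 − 1 = 378.
Multiply: 1640 · 4970 · 96 · 378 = 295776230400.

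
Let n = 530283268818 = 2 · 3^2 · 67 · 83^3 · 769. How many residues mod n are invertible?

φ(530283268818) = 530283268818 · (1 − 1/2) · (1 − 1/3) · (1 − 1/67) · (1 − 1/83) · (1 − 1/769)
       = 530283268818 · 8312832/25658454 = 171801298944.

171801298944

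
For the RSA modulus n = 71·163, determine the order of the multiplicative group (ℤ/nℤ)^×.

φ(n) = (p − 1)(q − 1) = (71−1)(163−1) = 70·162 = 11340.

11340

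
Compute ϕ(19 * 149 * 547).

1454544

φ(19) = 19 − 1 = 18.
φ(149) = 149 − 1 = 148.
φ(547) = 547 − 1 = 546.
Since φ is multiplicative, φ(1548557) = 18 · 148 · 546 = 1454544.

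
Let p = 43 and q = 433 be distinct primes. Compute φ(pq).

φ(n) = (p − 1)(q − 1) = (43−1)(433−1) = 42·432 = 18144.

18144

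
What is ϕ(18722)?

7920

Prime factorization: 18722 = 2 × 11 × 23 × 37.
φ(2) = 2 − 1 = 1.
φ(11) = 11 − 1 = 10.
φ(23) = 23 − 1 = 22.
φ(37) = 37 − 1 = 36.
φ(18722) = 1 × 10 × 22 × 36 = 7920.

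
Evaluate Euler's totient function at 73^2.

5256

φ(73^2) = 73^1·(73−1) = 73·72 = 5256.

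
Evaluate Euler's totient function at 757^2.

572292

φ(573049) = 573049 · (1 − 1/757)
       = 573049 · 756/757 = 572292.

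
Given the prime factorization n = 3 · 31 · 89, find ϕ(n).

φ(8277) = 8277 · (1 − 1/3) · (1 − 1/31) · (1 − 1/89)
       = 8277 · 5280/8277 = 5280.

5280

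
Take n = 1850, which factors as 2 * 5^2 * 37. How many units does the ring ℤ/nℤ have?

φ(1850) = 1850 · (1 − 1/2) · (1 − 1/5) · (1 − 1/37)
       = 1850 · 144/370 = 720.

720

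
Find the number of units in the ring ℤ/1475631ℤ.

Factor 1475631: 1475631 = 3^3 · 31 · 41 · 43.
φ(1475631) = 1475631 · (1 − 1/3) · (1 − 1/31) · (1 − 1/41) · (1 − 1/43)
       = 1475631 · 100800/163959 = 907200.

907200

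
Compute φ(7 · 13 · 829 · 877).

52223616

φ(66160003) = 66160003 · (1 − 1/7) · (1 − 1/13) · (1 − 1/829) · (1 − 1/877)
       = 66160003 · 52223616/66160003 = 52223616.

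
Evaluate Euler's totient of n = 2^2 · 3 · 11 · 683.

φ(90156) = 90156 · (1 − 1/2) · (1 − 1/3) · (1 − 1/11) · (1 − 1/683)
       = 90156 · 13640/45078 = 27280.

27280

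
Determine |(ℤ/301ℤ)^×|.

Factor 301: 301 = 7 * 43.
φ(301) = 301 · (1 − 1/7) · (1 − 1/43)
       = 301 · 252/301 = 252.

252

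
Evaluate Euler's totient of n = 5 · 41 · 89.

φ(5) = 5 − 1 = 4.
φ(41) = 41 − 1 = 40.
φ(89) = 89 − 1 = 88.
Multiply: 4 · 40 · 88 = 14080.

14080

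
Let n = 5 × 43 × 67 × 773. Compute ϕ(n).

φ(11135065) = 11135065 · (1 − 1/5) · (1 − 1/43) · (1 − 1/67) · (1 − 1/773)
       = 11135065 · 8559936/11135065 = 8559936.

8559936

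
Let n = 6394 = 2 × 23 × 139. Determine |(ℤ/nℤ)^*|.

3036

φ(2) = 2 − 1 = 1.
φ(23) = 23 − 1 = 22.
φ(139) = 139 − 1 = 138.
φ(6394) = 1 × 22 × 138 = 3036.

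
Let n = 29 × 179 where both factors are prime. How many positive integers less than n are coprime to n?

4984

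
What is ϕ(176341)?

Prime factorization: 176341 = 11 · 17 · 23 · 41.
φ(11) = 11 − 1 = 10.
φ(17) = 17 − 1 = 16.
φ(23) = 23 − 1 = 22.
φ(41) = 41 − 1 = 40.
φ(176341) = 10 × 16 × 22 × 40 = 140800.

140800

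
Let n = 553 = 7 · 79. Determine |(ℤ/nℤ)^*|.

468

φ(7) = 7 − 1 = 6.
φ(79) = 79 − 1 = 78.
Since φ is multiplicative, φ(553) = 6 · 78 = 468.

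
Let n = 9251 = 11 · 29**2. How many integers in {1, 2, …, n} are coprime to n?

8120

φ(9251) = 9251 · (1 − 1/11) · (1 − 1/29)
       = 9251 · 280/319 = 8120.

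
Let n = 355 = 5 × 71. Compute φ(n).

φ(355) = 355 · (1 − 1/5) · (1 − 1/71)
       = 355 · 280/355 = 280.

280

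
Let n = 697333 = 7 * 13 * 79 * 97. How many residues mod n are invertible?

φ(7) = 7 − 1 = 6.
φ(13) = 13 − 1 = 12.
φ(79) = 79 − 1 = 78.
φ(97) = 97 − 1 = 96.
Since φ is multiplicative, φ(697333) = 6 · 12 · 78 · 96 = 539136.

539136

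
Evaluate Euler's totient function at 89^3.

φ(704969) = 704969 · (1 − 1/89)
       = 704969 · 88/89 = 697048.

697048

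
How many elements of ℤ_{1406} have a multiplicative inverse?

648

Prime factorization: 1406 = 2 × 19 × 37.
φ(2) = 2 − 1 = 1.
φ(19) = 19 − 1 = 18.
φ(37) = 37 − 1 = 36.
Multiply: 1 · 18 · 36 = 648.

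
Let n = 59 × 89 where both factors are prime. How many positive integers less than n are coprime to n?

φ(5251) = 5251 · (1 − 1/59) · (1 − 1/89)
       = 5251 · 5104/5251 = 5104.

5104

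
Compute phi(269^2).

φ(269^2) = 269^1·(269−1) = 269·268 = 72092.

72092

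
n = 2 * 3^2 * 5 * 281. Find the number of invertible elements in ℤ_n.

6720

φ(25290) = 25290 · (1 − 1/2) · (1 − 1/3) · (1 − 1/5) · (1 − 1/281)
       = 25290 · 2240/8430 = 6720.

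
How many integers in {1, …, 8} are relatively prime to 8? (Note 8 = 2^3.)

4

φ(2^3) = 2^3 − 2^2 = 8 − 4 = 4.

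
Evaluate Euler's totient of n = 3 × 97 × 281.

53760

φ(3) = 3 − 1 = 2.
φ(97) = 97 − 1 = 96.
φ(281) = 281 − 1 = 280.
Multiply: 2 · 96 · 280 = 53760.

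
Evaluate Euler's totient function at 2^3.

4

φ(2^3) = 2^2·(2−1) = 4·1 = 4.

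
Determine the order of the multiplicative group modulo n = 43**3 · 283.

21899556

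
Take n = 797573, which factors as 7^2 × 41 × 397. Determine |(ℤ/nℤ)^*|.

φ(797573) = 797573 · (1 − 1/7) · (1 − 1/41) · (1 − 1/397)
       = 797573 · 95040/113939 = 665280.

665280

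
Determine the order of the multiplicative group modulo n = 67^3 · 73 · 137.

2901115008

φ(67^3) = 67^2·(67−1) = 4489·66 = 296274.
φ(73) = 73 − 1 = 72.
φ(137) = 137 − 1 = 136.
Multiply: 296274 · 72 · 136 = 2901115008.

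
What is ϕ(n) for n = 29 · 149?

φ(4321) = 4321 · (1 − 1/29) · (1 − 1/149)
       = 4321 · 4144/4321 = 4144.

4144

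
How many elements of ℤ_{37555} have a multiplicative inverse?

Factor 37555: 37555 = 5 × 7 × 29 × 37.
φ(5) = 5 − 1 = 4.
φ(7) = 7 − 1 = 6.
φ(29) = 29 − 1 = 28.
φ(37) = 37 − 1 = 36.
φ(37555) = 4 × 6 × 28 × 36 = 24192.

24192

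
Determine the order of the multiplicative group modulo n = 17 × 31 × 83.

39360

φ(43741) = 43741 · (1 − 1/17) · (1 − 1/31) · (1 − 1/83)
       = 43741 · 39360/43741 = 39360.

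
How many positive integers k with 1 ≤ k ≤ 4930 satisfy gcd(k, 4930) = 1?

1792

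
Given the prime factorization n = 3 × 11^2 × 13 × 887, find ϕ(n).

2339040

φ(4185753) = 4185753 · (1 − 1/3) · (1 − 1/11) · (1 − 1/13) · (1 − 1/887)
       = 4185753 · 212640/380523 = 2339040.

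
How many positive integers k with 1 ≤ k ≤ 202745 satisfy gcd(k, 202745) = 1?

147840

202745 = 5 · 23 · 41 · 43.
φ(202745) = 202745 · (1 − 1/5) · (1 − 1/23) · (1 − 1/41) · (1 − 1/43)
       = 202745 · 147840/202745 = 147840.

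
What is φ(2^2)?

2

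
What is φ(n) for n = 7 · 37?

φ(7) = 7 − 1 = 6.
φ(37) = 37 − 1 = 36.
φ(259) = 6 × 36 = 216.

216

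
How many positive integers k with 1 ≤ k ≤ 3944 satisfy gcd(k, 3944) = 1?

1792

Prime factorization: 3944 = 2^3 · 17 · 29.
φ(3944) = 3944 · (1 − 1/2) · (1 − 1/17) · (1 − 1/29)
       = 3944 · 448/986 = 1792.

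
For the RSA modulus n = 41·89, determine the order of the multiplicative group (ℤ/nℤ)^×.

3520

For distinct primes, φ(pq) = (p−1)(q−1) = 40 × 88 = 3520.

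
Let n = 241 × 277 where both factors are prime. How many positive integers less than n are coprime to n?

66240

φ(241) = 241 − 1 = 240.
φ(277) = 277 − 1 = 276.
φ(66757) = 240 × 276 = 66240.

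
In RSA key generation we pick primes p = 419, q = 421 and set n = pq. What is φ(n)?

175560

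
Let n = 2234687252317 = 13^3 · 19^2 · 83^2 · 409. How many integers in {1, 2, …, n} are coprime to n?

1925955128448

φ(2234687252317) = 2234687252317 · (1 − 1/13) · (1 − 1/19) · (1 − 1/83) · (1 − 1/409)
       = 2234687252317 · 7226496/8384909 = 1925955128448.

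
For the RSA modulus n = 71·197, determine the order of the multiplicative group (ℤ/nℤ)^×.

For distinct primes, φ(pq) = (p−1)(q−1) = 70 × 196 = 13720.

13720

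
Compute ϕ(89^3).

697048

φ(89^3) = 89^3 − 89^2 = 704969 − 7921 = 697048.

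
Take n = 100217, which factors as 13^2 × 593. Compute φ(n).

φ(100217) = 100217 · (1 − 1/13) · (1 − 1/593)
       = 100217 · 7104/7709 = 92352.

92352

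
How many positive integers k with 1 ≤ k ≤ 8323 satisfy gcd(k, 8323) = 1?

Prime factorization: 8323 = 7 · 29 · 41.
φ(8323) = 8323 · (1 − 1/7) · (1 − 1/29) · (1 − 1/41)
       = 8323 · 6720/8323 = 6720.

6720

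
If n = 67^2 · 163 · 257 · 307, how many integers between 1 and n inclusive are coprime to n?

56117090304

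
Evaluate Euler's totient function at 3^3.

18

φ(3^3) = 3^2·(3−1) = 9·2 = 18.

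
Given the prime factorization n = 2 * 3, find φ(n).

φ(6) = 6 · (1 − 1/2) · (1 − 1/3)
       = 6 · 2/6 = 2.

2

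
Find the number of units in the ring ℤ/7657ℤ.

Factor 7657: 7657 = 13 × 19 × 31.
φ(13) = 13 − 1 = 12.
φ(19) = 19 − 1 = 18.
φ(31) = 31 − 1 = 30.
Since φ is multiplicative, φ(7657) = 12 · 18 · 30 = 6480.

6480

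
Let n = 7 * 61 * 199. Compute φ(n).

71280

φ(7) = 7 − 1 = 6.
φ(61) = 61 − 1 = 60.
φ(199) = 199 − 1 = 198.
φ(84973) = 6 × 60 × 198 = 71280.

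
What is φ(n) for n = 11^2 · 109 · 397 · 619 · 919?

2668964411520

φ(11^2) = 11^2 − 11^1 = 121 − 11 = 110.
φ(109) = 109 − 1 = 108.
φ(397) = 397 − 1 = 396.
φ(619) = 619 − 1 = 618.
φ(919) = 919 − 1 = 918.
φ(2978574968413) = 110 × 108 × 396 × 618 × 918 = 2668964411520.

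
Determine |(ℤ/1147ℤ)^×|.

Factor 1147: 1147 = 31 · 37.
φ(1147) = 1147 · (1 − 1/31) · (1 − 1/37)
       = 1147 · 1080/1147 = 1080.

1080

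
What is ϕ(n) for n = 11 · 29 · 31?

8400

φ(11) = 11 − 1 = 10.
φ(29) = 29 − 1 = 28.
φ(31) = 31 − 1 = 30.
φ(9889) = 10 × 28 × 30 = 8400.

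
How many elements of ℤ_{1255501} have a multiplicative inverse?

Factor 1255501: 1255501 = 13**2 * 17 * 19 * 23.
φ(13^2) = 13^1·(13−1) = 13·12 = 156.
φ(17) = 17 − 1 = 16.
φ(19) = 19 − 1 = 18.
φ(23) = 23 − 1 = 22.
Since φ is multiplicative, φ(1255501) = 156 · 16 · 18 · 22 = 988416.

988416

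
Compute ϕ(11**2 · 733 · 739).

59423760

φ(65544127) = 65544127 · (1 − 1/11) · (1 − 1/733) · (1 − 1/739)
       = 65544127 · 5402160/5958557 = 59423760.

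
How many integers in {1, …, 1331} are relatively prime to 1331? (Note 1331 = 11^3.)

φ(1331) = 1331 · (1 − 1/11)
       = 1331 · 10/11 = 1210.

1210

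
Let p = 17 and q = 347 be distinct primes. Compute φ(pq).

φ(pq) = (p−1)(q−1) = 16 · 346 = 5536.

5536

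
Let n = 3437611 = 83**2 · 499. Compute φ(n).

3389388

φ(83^2) = 83^1·(83−1) = 83·82 = 6806.
φ(499) = 499 − 1 = 498.
Since φ is multiplicative, φ(3437611) = 6806 · 498 = 3389388.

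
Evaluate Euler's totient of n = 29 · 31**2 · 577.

14999040

φ(29) = 29 − 1 = 28.
φ(31^2) = 31^1·(31−1) = 31·30 = 930.
φ(577) = 577 − 1 = 576.
Multiply: 28 · 930 · 576 = 14999040.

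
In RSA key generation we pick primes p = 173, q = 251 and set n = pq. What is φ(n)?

φ(43423) = 43423 · (1 − 1/173) · (1 − 1/251)
       = 43423 · 43000/43423 = 43000.

43000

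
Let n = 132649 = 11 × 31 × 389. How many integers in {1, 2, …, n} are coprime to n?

φ(132649) = 132649 · (1 − 1/11) · (1 − 1/31) · (1 − 1/389)
       = 132649 · 116400/132649 = 116400.

116400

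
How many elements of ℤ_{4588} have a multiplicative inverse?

Prime factorization: 4588 = 2^2 · 31 · 37.
φ(4588) = 4588 · (1 − 1/2) · (1 − 1/31) · (1 − 1/37)
       = 4588 · 1080/2294 = 2160.

2160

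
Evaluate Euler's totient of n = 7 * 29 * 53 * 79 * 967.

658240128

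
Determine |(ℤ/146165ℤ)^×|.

105600

146165 = 5 · 23 · 31 · 41.
φ(146165) = 146165 · (1 − 1/5) · (1 − 1/23) · (1 − 1/31) · (1 − 1/41)
       = 146165 · 105600/146165 = 105600.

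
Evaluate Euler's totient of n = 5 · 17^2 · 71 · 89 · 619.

φ(5652061145) = 5652061145 · (1 − 1/5) · (1 − 1/17) · (1 − 1/71) · (1 − 1/89) · (1 − 1/619)
       = 5652061145 · 243640320/332474185 = 4141885440.

4141885440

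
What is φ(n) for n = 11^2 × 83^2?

748660

φ(11^2) = 11^1·(11−1) = 11·10 = 110.
φ(83^2) = 83^1·(83−1) = 83·82 = 6806.
φ(833569) = 110 × 6806 = 748660.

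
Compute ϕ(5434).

2160

5434 = 2 * 11 * 13 * 19.
φ(5434) = 5434 · (1 − 1/2) · (1 − 1/11) · (1 − 1/13) · (1 − 1/19)
       = 5434 · 2160/5434 = 2160.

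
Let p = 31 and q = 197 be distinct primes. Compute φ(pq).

For distinct primes, φ(pq) = (p−1)(q−1) = 30 × 196 = 5880.

5880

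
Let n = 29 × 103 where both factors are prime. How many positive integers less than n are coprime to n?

2856

φ(2987) = 2987 · (1 − 1/29) · (1 − 1/103)
       = 2987 · 2856/2987 = 2856.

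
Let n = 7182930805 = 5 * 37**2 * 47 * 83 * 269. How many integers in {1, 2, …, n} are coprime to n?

φ(7182930805) = 7182930805 · (1 − 1/5) · (1 − 1/37) · (1 − 1/47) · (1 − 1/83) · (1 − 1/269)
       = 7182930805 · 145569024/194133265 = 5386053888.

5386053888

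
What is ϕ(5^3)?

φ(5^3) = 5^3 − 5^2 = 125 − 25 = 100.

100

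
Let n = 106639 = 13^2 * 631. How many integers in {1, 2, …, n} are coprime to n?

98280

φ(106639) = 106639 · (1 − 1/13) · (1 − 1/631)
       = 106639 · 7560/8203 = 98280.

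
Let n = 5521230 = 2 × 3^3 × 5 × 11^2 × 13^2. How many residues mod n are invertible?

φ(2) = 2 − 1 = 1.
φ(3^3) = 3^3 − 3^2 = 27 − 9 = 18.
φ(5) = 5 − 1 = 4.
φ(11^2) = 11^1·(11−1) = 11·10 = 110.
φ(13^2) = 13^2 − 13^1 = 169 − 13 = 156.
Since φ is multiplicative, φ(5521230) = 1 · 18 · 4 · 110 · 156 = 1235520.

1235520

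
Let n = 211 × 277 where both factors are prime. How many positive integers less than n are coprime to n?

57960

φ(58447) = 58447 · (1 − 1/211) · (1 − 1/277)
       = 58447 · 57960/58447 = 57960.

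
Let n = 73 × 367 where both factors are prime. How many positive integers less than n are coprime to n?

26352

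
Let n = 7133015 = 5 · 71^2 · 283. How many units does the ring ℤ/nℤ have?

φ(5) = 5 − 1 = 4.
φ(71^2) = 71^2 − 71^1 = 5041 − 71 = 4970.
φ(283) = 283 − 1 = 282.
Multiply: 4 · 4970 · 282 = 5606160.

5606160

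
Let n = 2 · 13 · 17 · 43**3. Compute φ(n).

14910336

φ(35142094) = 35142094 · (1 − 1/2) · (1 − 1/13) · (1 − 1/17) · (1 − 1/43)
       = 35142094 · 8064/19006 = 14910336.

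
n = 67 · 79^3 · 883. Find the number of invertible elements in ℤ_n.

28337485176

φ(29168680279) = 29168680279 · (1 − 1/67) · (1 − 1/79) · (1 − 1/883)
       = 29168680279 · 4540536/4673719 = 28337485176.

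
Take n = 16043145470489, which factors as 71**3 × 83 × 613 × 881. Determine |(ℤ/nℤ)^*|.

φ(16043145470489) = 16043145470489 · (1 − 1/71) · (1 − 1/83) · (1 − 1/613) · (1 − 1/881)
       = 16043145470489 · 3091334400/3182532329 = 15583416710400.

15583416710400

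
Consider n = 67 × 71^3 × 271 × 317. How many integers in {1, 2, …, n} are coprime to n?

1987053314400

φ(2060053038559) = 2060053038559 · (1 − 1/67) · (1 − 1/71) · (1 − 1/271) · (1 − 1/317)
       = 2060053038559 · 394178400/408659599 = 1987053314400.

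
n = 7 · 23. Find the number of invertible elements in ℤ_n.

132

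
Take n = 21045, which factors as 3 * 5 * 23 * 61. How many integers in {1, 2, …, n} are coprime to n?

φ(3) = 3 − 1 = 2.
φ(5) = 5 − 1 = 4.
φ(23) = 23 − 1 = 22.
φ(61) = 61 − 1 = 60.
Since φ is multiplicative, φ(21045) = 2 · 4 · 22 · 60 = 10560.

10560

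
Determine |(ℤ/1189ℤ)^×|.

1120

1189 = 29 · 41.
φ(1189) = 1189 · (1 − 1/29) · (1 − 1/41)
       = 1189 · 1120/1189 = 1120.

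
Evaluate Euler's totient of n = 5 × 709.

2832

φ(5) = 5 − 1 = 4.
φ(709) = 709 − 1 = 708.
Since φ is multiplicative, φ(3545) = 4 · 708 = 2832.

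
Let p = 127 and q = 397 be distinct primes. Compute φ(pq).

49896

For distinct primes, φ(pq) = (p−1)(q−1) = 126 × 396 = 49896.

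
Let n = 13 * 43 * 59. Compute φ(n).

29232

φ(32981) = 32981 · (1 − 1/13) · (1 − 1/43) · (1 − 1/59)
       = 32981 · 29232/32981 = 29232.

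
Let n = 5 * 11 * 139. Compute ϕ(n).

5520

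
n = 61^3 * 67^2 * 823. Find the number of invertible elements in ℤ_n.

φ(838569274507) = 838569274507 · (1 − 1/61) · (1 − 1/67) · (1 − 1/823)
       = 838569274507 · 3255120/3363601 = 811524201840.

811524201840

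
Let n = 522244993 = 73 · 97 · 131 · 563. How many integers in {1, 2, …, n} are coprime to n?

φ(73) = 73 − 1 = 72.
φ(97) = 97 − 1 = 96.
φ(131) = 131 − 1 = 130.
φ(563) = 563 − 1 = 562.
Multiply: 72 · 96 · 130 · 562 = 504990720.

504990720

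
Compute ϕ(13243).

11520

13243 = 17 · 19 · 41.
φ(13243) = 13243 · (1 − 1/17) · (1 − 1/19) · (1 − 1/41)
       = 13243 · 11520/13243 = 11520.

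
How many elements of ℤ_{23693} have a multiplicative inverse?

First factor: 23693 = 19 × 29 × 43.
φ(19) = 19 − 1 = 18.
φ(29) = 29 − 1 = 28.
φ(43) = 43 − 1 = 42.
Since φ is multiplicative, φ(23693) = 18 · 28 · 42 = 21168.

21168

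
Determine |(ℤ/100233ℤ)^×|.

First factor: 100233 = 3^2 × 7 × 37 × 43.
φ(3^2) = 3^2 − 3^1 = 9 − 3 = 6.
φ(7) = 7 − 1 = 6.
φ(37) = 37 − 1 = 36.
φ(43) = 43 − 1 = 42.
φ(100233) = 6 × 6 × 36 × 42 = 54432.

54432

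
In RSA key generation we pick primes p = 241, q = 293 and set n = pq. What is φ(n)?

φ(70613) = 70613 · (1 − 1/241) · (1 − 1/293)
       = 70613 · 70080/70613 = 70080.

70080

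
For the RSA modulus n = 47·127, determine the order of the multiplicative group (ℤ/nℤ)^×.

φ(5969) = 5969 · (1 − 1/47) · (1 − 1/127)
       = 5969 · 5796/5969 = 5796.

5796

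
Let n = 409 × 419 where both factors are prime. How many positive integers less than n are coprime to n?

φ(409) = 409 − 1 = 408.
φ(419) = 419 − 1 = 418.
Multiply: 408 · 418 = 170544.

170544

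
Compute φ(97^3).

903264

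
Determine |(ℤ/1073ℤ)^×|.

1008

First factor: 1073 = 29 · 37.
φ(1073) = 1073 · (1 − 1/29) · (1 − 1/37)
       = 1073 · 1008/1073 = 1008.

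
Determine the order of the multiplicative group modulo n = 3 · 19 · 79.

φ(4503) = 4503 · (1 − 1/3) · (1 − 1/19) · (1 − 1/79)
       = 4503 · 2808/4503 = 2808.

2808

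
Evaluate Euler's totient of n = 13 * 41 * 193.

φ(102869) = 102869 · (1 − 1/13) · (1 − 1/41) · (1 − 1/193)
       = 102869 · 92160/102869 = 92160.

92160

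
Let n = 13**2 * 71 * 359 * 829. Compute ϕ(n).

3236950080

φ(13^2) = 13^2 − 13^1 = 169 − 13 = 156.
φ(71) = 71 − 1 = 70.
φ(359) = 359 − 1 = 358.
φ(829) = 829 − 1 = 828.
φ(3571034389) = 156 × 70 × 358 × 828 = 3236950080.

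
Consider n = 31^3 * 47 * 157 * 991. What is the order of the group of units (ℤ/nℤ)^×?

204815239200

φ(31^3) = 31^3 − 31^2 = 29791 − 961 = 28830.
φ(47) = 47 − 1 = 46.
φ(157) = 157 − 1 = 156.
φ(991) = 991 − 1 = 990.
Multiply: 28830 · 46 · 156 · 990 = 204815239200.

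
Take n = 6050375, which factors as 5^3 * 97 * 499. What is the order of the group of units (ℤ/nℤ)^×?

4780800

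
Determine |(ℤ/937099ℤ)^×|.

816480

Factor 937099: 937099 = 19 * 31 * 37 * 43.
φ(937099) = 937099 · (1 − 1/19) · (1 − 1/31) · (1 − 1/37) · (1 − 1/43)
       = 937099 · 816480/937099 = 816480.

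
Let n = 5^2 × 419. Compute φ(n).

φ(10475) = 10475 · (1 − 1/5) · (1 − 1/419)
       = 10475 · 1672/2095 = 8360.

8360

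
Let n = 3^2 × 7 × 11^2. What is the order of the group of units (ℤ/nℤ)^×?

φ(7623) = 7623 · (1 − 1/3) · (1 − 1/7) · (1 − 1/11)
       = 7623 · 120/231 = 3960.

3960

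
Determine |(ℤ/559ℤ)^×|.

First factor: 559 = 13 × 43.
φ(13) = 13 − 1 = 12.
φ(43) = 43 − 1 = 42.
Multiply: 12 · 42 = 504.

504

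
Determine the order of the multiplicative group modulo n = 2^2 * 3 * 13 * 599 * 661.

φ(61766484) = 61766484 · (1 − 1/2) · (1 − 1/3) · (1 − 1/13) · (1 − 1/599) · (1 − 1/661)
       = 61766484 · 9472320/30883242 = 18944640.

18944640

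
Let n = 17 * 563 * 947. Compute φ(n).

φ(17) = 17 − 1 = 16.
φ(563) = 563 − 1 = 562.
φ(947) = 947 − 1 = 946.
Multiply: 16 · 562 · 946 = 8506432.

8506432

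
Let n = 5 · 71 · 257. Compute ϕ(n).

71680

φ(91235) = 91235 · (1 − 1/5) · (1 − 1/71) · (1 − 1/257)
       = 91235 · 71680/91235 = 71680.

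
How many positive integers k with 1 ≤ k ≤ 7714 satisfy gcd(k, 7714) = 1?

3024

Prime factorization: 7714 = 2 × 7 × 19 × 29.
φ(7714) = 7714 · (1 − 1/2) · (1 − 1/7) · (1 − 1/19) · (1 − 1/29)
       = 7714 · 3024/7714 = 3024.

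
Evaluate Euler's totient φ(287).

240

Factor 287: 287 = 7 · 41.
φ(287) = 287 · (1 − 1/7) · (1 − 1/41)
       = 287 · 240/287 = 240.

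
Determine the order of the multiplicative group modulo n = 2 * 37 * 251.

φ(2) = 2 − 1 = 1.
φ(37) = 37 − 1 = 36.
φ(251) = 251 − 1 = 250.
Since φ is multiplicative, φ(18574) = 1 · 36 · 250 = 9000.

9000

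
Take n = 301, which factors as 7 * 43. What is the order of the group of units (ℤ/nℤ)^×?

252

φ(301) = 301 · (1 − 1/7) · (1 − 1/43)
       = 301 · 252/301 = 252.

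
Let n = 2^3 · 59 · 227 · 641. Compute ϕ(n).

φ(2^3) = 2^2·(2−1) = 4·1 = 4.
φ(59) = 59 − 1 = 58.
φ(227) = 227 − 1 = 226.
φ(641) = 641 − 1 = 640.
Multiply: 4 · 58 · 226 · 640 = 33556480.

33556480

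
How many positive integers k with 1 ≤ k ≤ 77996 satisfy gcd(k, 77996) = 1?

77996 = 2**2 · 17 · 31 · 37.
φ(77996) = 77996 · (1 − 1/2) · (1 − 1/17) · (1 − 1/31) · (1 − 1/37)
       = 77996 · 17280/38998 = 34560.

34560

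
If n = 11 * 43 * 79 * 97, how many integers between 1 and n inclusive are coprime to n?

3144960

φ(11) = 11 − 1 = 10.
φ(43) = 43 − 1 = 42.
φ(79) = 79 − 1 = 78.
φ(97) = 97 − 1 = 96.
Since φ is multiplicative, φ(3624599) = 10 · 42 · 78 · 96 = 3144960.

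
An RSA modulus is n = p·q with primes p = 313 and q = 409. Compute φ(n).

For distinct primes, φ(pq) = (p−1)(q−1) = 312 × 408 = 127296.

127296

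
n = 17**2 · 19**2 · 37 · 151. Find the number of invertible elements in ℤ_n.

502329600

φ(17^2) = 17^2 − 17^1 = 289 − 17 = 272.
φ(19^2) = 19^1·(19−1) = 19·18 = 342.
φ(37) = 37 − 1 = 36.
φ(151) = 151 − 1 = 150.
Since φ is multiplicative, φ(582886123) = 272 · 342 · 36 · 150 = 502329600.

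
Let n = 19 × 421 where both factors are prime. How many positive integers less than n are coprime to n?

φ(n) = (p − 1)(q − 1) = (19−1)(421−1) = 18·420 = 7560.

7560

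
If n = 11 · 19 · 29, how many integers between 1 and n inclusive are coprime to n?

φ(6061) = 6061 · (1 − 1/11) · (1 − 1/19) · (1 − 1/29)
       = 6061 · 5040/6061 = 5040.

5040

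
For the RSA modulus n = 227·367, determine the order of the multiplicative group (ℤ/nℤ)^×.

82716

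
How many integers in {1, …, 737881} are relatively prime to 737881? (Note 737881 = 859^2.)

φ(859^2) = 859^2 − 859^1 = 737881 − 859 = 737022.

737022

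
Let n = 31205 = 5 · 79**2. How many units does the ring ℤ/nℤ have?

φ(31205) = 31205 · (1 − 1/5) · (1 − 1/79)
       = 31205 · 312/395 = 24648.

24648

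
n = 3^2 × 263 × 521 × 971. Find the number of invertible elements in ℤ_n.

792916800

φ(3^2) = 3^2 − 3^1 = 9 − 3 = 6.
φ(263) = 263 − 1 = 262.
φ(521) = 521 − 1 = 520.
φ(971) = 971 − 1 = 970.
Multiply: 6 · 262 · 520 · 970 = 792916800.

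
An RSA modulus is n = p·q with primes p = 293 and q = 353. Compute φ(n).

102784

For distinct primes, φ(pq) = (p−1)(q−1) = 292 × 352 = 102784.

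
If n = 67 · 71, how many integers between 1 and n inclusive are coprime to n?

φ(67) = 67 − 1 = 66.
φ(71) = 71 − 1 = 70.
Since φ is multiplicative, φ(4757) = 66 · 70 = 4620.

4620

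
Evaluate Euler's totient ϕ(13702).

First factor: 13702 = 2 · 13 · 17 · 31.
φ(13702) = 13702 · (1 − 1/2) · (1 − 1/13) · (1 − 1/17) · (1 − 1/31)
       = 13702 · 5760/13702 = 5760.

5760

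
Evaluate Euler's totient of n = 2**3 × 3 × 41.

320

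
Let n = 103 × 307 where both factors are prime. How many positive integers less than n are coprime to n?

31212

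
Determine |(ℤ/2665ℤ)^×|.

Factor 2665: 2665 = 5 × 13 × 41.
φ(5) = 5 − 1 = 4.
φ(13) = 13 − 1 = 12.
φ(41) = 41 − 1 = 40.
Multiply: 4 · 12 · 40 = 1920.

1920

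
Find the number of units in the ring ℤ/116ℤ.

Factor 116: 116 = 2**2 × 29.
φ(2^2) = 2^2 − 2^1 = 4 − 2 = 2.
φ(29) = 29 − 1 = 28.
φ(116) = 2 × 28 = 56.

56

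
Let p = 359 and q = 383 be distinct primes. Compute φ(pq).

136756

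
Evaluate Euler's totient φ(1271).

Prime factorization: 1271 = 31 * 41.
φ(31) = 31 − 1 = 30.
φ(41) = 41 − 1 = 40.
Since φ is multiplicative, φ(1271) = 30 · 40 = 1200.

1200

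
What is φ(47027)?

First factor: 47027 = 31 · 37 · 41.
φ(31) = 31 − 1 = 30.
φ(37) = 37 − 1 = 36.
φ(41) = 41 − 1 = 40.
φ(47027) = 30 × 36 × 40 = 43200.

43200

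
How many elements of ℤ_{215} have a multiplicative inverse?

168

Prime factorization: 215 = 5 × 43.
φ(215) = 215 · (1 − 1/5) · (1 − 1/43)
       = 215 · 168/215 = 168.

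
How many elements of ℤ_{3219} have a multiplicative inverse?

3219 = 3 × 29 × 37.
φ(3219) = 3219 · (1 − 1/3) · (1 − 1/29) · (1 − 1/37)
       = 3219 · 2016/3219 = 2016.

2016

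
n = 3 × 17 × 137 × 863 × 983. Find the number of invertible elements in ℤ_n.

3683898368

φ(5927274723) = 5927274723 · (1 − 1/3) · (1 − 1/17) · (1 − 1/137) · (1 − 1/863) · (1 − 1/983)
       = 5927274723 · 3683898368/5927274723 = 3683898368.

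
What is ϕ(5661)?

Prime factorization: 5661 = 3^2 · 17 · 37.
φ(3^2) = 3^1·(3−1) = 3·2 = 6.
φ(17) = 17 − 1 = 16.
φ(37) = 37 − 1 = 36.
Since φ is multiplicative, φ(5661) = 6 · 16 · 36 = 3456.

3456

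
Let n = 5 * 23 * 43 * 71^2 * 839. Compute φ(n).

15393322560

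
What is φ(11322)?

3456

First factor: 11322 = 2 · 3^2 · 17 · 37.
φ(11322) = 11322 · (1 − 1/2) · (1 − 1/3) · (1 − 1/17) · (1 − 1/37)
       = 11322 · 1152/3774 = 3456.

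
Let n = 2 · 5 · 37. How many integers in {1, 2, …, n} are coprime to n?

144

φ(2) = 2 − 1 = 1.
φ(5) = 5 − 1 = 4.
φ(37) = 37 − 1 = 36.
φ(370) = 1 × 4 × 36 = 144.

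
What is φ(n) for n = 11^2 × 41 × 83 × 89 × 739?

23431795200

φ(27082064273) = 27082064273 · (1 − 1/11) · (1 − 1/41) · (1 − 1/83) · (1 − 1/89) · (1 − 1/739)
       = 27082064273 · 2130163200/2462005843 = 23431795200.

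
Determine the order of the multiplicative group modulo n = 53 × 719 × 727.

27105936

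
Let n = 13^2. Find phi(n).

φ(169) = 169 · (1 − 1/13)
       = 169 · 12/13 = 156.

156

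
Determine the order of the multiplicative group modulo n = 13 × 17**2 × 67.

215424

φ(251719) = 251719 · (1 − 1/13) · (1 − 1/17) · (1 − 1/67)
       = 251719 · 12672/14807 = 215424.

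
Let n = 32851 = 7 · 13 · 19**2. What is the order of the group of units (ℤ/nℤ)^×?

φ(32851) = 32851 · (1 − 1/7) · (1 − 1/13) · (1 − 1/19)
       = 32851 · 1296/1729 = 24624.

24624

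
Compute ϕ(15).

Prime factorization: 15 = 3 × 5.
φ(3) = 3 − 1 = 2.
φ(5) = 5 − 1 = 4.
Since φ is multiplicative, φ(15) = 2 · 4 = 8.

8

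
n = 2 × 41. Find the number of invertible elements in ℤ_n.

φ(82) = 82 · (1 − 1/2) · (1 − 1/41)
       = 82 · 40/82 = 40.

40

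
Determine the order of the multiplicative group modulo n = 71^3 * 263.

92451940

φ(71^3) = 71^3 − 71^2 = 357911 − 5041 = 352870.
φ(263) = 263 − 1 = 262.
φ(94130593) = 352870 × 262 = 92451940.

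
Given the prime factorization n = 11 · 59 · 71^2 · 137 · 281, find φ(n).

109769408000

φ(125947131673) = 125947131673 · (1 − 1/11) · (1 − 1/59) · (1 − 1/71) · (1 − 1/137) · (1 − 1/281)
       = 125947131673 · 1546048000/1773903263 = 109769408000.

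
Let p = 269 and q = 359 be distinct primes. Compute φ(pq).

φ(96571) = 96571 · (1 − 1/269) · (1 − 1/359)
       = 96571 · 95944/96571 = 95944.

95944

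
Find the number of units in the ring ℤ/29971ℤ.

Prime factorization: 29971 = 17 × 41 × 43.
φ(29971) = 29971 · (1 − 1/17) · (1 − 1/41) · (1 − 1/43)
       = 29971 · 26880/29971 = 26880.

26880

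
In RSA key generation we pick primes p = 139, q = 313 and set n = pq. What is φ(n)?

For distinct primes, φ(pq) = (p−1)(q−1) = 138 × 312 = 43056.

43056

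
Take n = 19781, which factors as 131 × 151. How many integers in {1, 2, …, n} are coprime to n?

φ(19781) = 19781 · (1 − 1/131) · (1 − 1/151)
       = 19781 · 19500/19781 = 19500.

19500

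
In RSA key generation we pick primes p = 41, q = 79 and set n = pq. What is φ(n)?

φ(41) = 41 − 1 = 40.
φ(79) = 79 − 1 = 78.
φ(3239) = 40 × 78 = 3120.

3120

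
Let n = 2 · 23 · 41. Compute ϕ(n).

φ(2) = 2 − 1 = 1.
φ(23) = 23 − 1 = 22.
φ(41) = 41 − 1 = 40.
Multiply: 1 · 22 · 40 = 880.

880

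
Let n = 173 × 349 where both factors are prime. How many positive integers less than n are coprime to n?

59856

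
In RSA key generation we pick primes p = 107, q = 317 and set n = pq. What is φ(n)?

For distinct primes, φ(pq) = (p−1)(q−1) = 106 × 316 = 33496.

33496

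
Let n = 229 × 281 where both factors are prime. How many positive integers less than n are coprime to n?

63840

For distinct primes, φ(pq) = (p−1)(q−1) = 228 × 280 = 63840.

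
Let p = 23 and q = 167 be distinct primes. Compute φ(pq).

3652

φ(pq) = (p−1)(q−1) = 22 · 166 = 3652.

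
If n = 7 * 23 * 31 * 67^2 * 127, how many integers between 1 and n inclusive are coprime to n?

φ(7) = 7 − 1 = 6.
φ(23) = 23 − 1 = 22.
φ(31) = 31 − 1 = 30.
φ(67^2) = 67^2 − 67^1 = 4489 − 67 = 4422.
φ(127) = 127 − 1 = 126.
φ(2845384073) = 6 × 22 × 30 × 4422 × 126 = 2206401120.

2206401120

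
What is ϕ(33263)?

33263 = 29 · 31 · 37.
φ(33263) = 33263 · (1 − 1/29) · (1 − 1/31) · (1 − 1/37)
       = 33263 · 30240/33263 = 30240.

30240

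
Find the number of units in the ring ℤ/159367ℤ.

137280

Prime factorization: 159367 = 13^2 × 23 × 41.
φ(159367) = 159367 · (1 − 1/13) · (1 − 1/23) · (1 − 1/41)
       = 159367 · 10560/12259 = 137280.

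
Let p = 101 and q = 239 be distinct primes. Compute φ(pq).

23800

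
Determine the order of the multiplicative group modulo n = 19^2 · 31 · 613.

6279120

φ(19^2) = 19^2 − 19^1 = 361 − 19 = 342.
φ(31) = 31 − 1 = 30.
φ(613) = 613 − 1 = 612.
φ(6860083) = 342 × 30 × 612 = 6279120.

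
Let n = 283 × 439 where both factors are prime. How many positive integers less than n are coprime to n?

123516

φ(pq) = (p−1)(q−1) = 282 · 438 = 123516.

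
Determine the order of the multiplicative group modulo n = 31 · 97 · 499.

1434240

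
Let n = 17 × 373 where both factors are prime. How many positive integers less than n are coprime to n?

φ(17) = 17 − 1 = 16.
φ(373) = 373 − 1 = 372.
φ(6341) = 16 × 372 = 5952.

5952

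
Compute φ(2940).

672

Prime factorization: 2940 = 2^2 · 3 · 5 · 7^2.
φ(2^2) = 2^1·(2−1) = 2·1 = 2.
φ(3) = 3 − 1 = 2.
φ(5) = 5 − 1 = 4.
φ(7^2) = 7^2 − 7^1 = 49 − 7 = 42.
Multiply: 2 · 2 · 4 · 42 = 672.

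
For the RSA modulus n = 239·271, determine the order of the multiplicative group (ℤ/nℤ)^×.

For distinct primes, φ(pq) = (p−1)(q−1) = 238 × 270 = 64260.

64260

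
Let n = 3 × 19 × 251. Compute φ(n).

φ(14307) = 14307 · (1 − 1/3) · (1 − 1/19) · (1 − 1/251)
       = 14307 · 9000/14307 = 9000.

9000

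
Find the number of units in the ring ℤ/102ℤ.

Factor 102: 102 = 2 × 3 × 17.
φ(2) = 2 − 1 = 1.
φ(3) = 3 − 1 = 2.
φ(17) = 17 − 1 = 16.
φ(102) = 1 × 2 × 16 = 32.

32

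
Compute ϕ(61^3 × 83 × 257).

φ(61^3) = 61^2·(61−1) = 3721·60 = 223260.
φ(83) = 83 − 1 = 82.
φ(257) = 257 − 1 = 256.
Since φ is multiplicative, φ(4841731711) = 223260 · 82 · 256 = 4686673920.

4686673920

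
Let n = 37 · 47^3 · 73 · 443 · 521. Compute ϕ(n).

φ(64723144306169) = 64723144306169 · (1 − 1/37) · (1 − 1/47) · (1 − 1/73) · (1 − 1/443) · (1 − 1/521)
       = 64723144306169 · 27404282880/29299748441 = 60536060881920.

60536060881920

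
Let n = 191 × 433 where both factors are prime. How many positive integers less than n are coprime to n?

82080

φ(pq) = (p−1)(q−1) = 190 · 432 = 82080.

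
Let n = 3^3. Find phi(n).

18

φ(27) = 27 · (1 − 1/3)
       = 27 · 2/3 = 18.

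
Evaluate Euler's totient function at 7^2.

42

φ(49) = 49 · (1 − 1/7)
       = 49 · 6/7 = 42.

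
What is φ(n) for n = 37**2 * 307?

φ(37^2) = 37^2 − 37^1 = 1369 − 37 = 1332.
φ(307) = 307 − 1 = 306.
φ(420283) = 1332 × 306 = 407592.

407592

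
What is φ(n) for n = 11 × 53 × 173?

89440

φ(11) = 11 − 1 = 10.
φ(53) = 53 − 1 = 52.
φ(173) = 173 − 1 = 172.
Since φ is multiplicative, φ(100859) = 10 · 52 · 172 = 89440.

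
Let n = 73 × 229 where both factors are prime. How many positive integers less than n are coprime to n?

φ(pq) = (p−1)(q−1) = 72 · 228 = 16416.

16416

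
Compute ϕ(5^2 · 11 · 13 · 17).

38400

φ(5^2) = 5^2 − 5^1 = 25 − 5 = 20.
φ(11) = 11 − 1 = 10.
φ(13) = 13 − 1 = 12.
φ(17) = 17 − 1 = 16.
Since φ is multiplicative, φ(60775) = 20 · 10 · 12 · 16 = 38400.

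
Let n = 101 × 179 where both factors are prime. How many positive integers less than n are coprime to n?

17800

φ(pq) = (p−1)(q−1) = 100 · 178 = 17800.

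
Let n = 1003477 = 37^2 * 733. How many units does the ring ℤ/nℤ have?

φ(37^2) = 37^1·(37−1) = 37·36 = 1332.
φ(733) = 733 − 1 = 732.
Multiply: 1332 · 732 = 975024.

975024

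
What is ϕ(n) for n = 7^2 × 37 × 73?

108864

φ(7^2) = 7^2 − 7^1 = 49 − 7 = 42.
φ(37) = 37 − 1 = 36.
φ(73) = 73 − 1 = 72.
Multiply: 42 · 36 · 72 = 108864.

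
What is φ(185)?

144

First factor: 185 = 5 · 37.
φ(185) = 185 · (1 − 1/5) · (1 − 1/37)
       = 185 · 144/185 = 144.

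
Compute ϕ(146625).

Prime factorization: 146625 = 3 * 5^3 * 17 * 23.
φ(3) = 3 − 1 = 2.
φ(5^3) = 5^2·(5−1) = 25·4 = 100.
φ(17) = 17 − 1 = 16.
φ(23) = 23 − 1 = 22.
Since φ is multiplicative, φ(146625) = 2 · 100 · 16 · 22 = 70400.

70400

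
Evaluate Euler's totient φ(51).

32

First factor: 51 = 3 · 17.
φ(51) = 51 · (1 − 1/3) · (1 − 1/17)
       = 51 · 32/51 = 32.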